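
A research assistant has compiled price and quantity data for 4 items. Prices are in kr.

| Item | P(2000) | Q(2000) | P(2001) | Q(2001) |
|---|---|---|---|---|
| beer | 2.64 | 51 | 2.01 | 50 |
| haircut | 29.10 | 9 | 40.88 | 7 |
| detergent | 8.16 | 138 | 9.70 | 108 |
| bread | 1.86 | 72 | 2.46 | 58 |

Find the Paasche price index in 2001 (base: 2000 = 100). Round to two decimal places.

Paasche price index uses current-period quantities as weights.
ΣP(2001)·Q(2001) = 2.01×50 + 40.88×7 + 9.70×108 + 2.46×58 = 100.5 + 286.16 + 1047.6 + 142.68 = 1576.94
ΣP(2000)·Q(2001) = 2.64×50 + 29.10×7 + 8.16×108 + 1.86×58 = 132 + 203.7 + 881.28 + 107.88 = 1324.86
Index = 1576.94 / 1324.86 × 100 = 119.0269

119.03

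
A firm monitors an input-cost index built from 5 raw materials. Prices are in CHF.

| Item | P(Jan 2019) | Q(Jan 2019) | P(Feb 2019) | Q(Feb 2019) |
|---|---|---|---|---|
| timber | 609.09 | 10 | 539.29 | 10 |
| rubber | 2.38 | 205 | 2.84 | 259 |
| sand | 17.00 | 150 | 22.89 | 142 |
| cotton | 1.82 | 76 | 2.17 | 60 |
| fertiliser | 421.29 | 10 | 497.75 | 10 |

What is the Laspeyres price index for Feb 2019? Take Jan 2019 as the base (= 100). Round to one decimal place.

107.9

Laspeyres price index uses base-period quantities as weights.
ΣP(Feb 2019)·Q(Jan 2019) = 539.29×10 + 2.84×205 + 22.89×150 + 2.17×76 + 497.75×10 = 5392.9 + 582.2 + 3433.5 + 164.92 + 4977.5 = 14551.02
ΣP(Jan 2019)·Q(Jan 2019) = 609.09×10 + 2.38×205 + 17.00×150 + 1.82×76 + 421.29×10 = 6090.9 + 487.9 + 2550 + 138.32 + 4212.9 = 13480.02
Index = 14551.02 / 13480.02 × 100 = 107.9451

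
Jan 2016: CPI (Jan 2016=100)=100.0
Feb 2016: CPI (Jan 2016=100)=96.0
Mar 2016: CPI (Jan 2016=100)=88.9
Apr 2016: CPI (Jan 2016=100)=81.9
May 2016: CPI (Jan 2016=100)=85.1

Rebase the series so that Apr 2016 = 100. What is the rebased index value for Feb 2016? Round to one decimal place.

117.2

Rebased(Feb 2016) = 96.0 / 81.9 × 100 = 117.2161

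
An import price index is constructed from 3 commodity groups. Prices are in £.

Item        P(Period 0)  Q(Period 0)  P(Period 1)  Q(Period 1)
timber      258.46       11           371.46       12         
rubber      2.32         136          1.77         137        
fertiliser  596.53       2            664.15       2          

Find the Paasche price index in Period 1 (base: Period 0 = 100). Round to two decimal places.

130.70

Paasche price index uses current-period quantities as weights.
ΣP(Period 1)·Q(Period 1) = 371.46×12 + 1.77×137 + 664.15×2 = 4457.52 + 242.49 + 1328.3 = 6028.31
ΣP(Period 0)·Q(Period 1) = 258.46×12 + 2.32×137 + 596.53×2 = 3101.52 + 317.84 + 1193.06 = 4612.42
Index = 6028.31 / 4612.42 × 100 = 130.6973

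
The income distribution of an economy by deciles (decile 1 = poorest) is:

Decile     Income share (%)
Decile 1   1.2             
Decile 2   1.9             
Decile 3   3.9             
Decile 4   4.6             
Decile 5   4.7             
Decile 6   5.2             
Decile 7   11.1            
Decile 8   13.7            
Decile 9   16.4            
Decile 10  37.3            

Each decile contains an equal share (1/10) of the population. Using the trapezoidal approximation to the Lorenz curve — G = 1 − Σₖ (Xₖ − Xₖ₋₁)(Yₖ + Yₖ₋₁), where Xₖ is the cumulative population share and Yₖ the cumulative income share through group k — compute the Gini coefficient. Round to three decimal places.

Cumulative income shares Yₖ: 0.0120, 0.0310, 0.0700, 0.1160, 0.1630, 0.2150, 0.3260, 0.4630, 0.6270, 1.0000
Σ (Xₖ−Xₖ₋₁)(Yₖ+Yₖ₋₁) = (1/10)(0.0120+0.0000) + (1/10)(0.0310+0.0120) + (1/10)(0.0700+0.0310) + (1/10)(0.1160+0.0700) + (1/10)(0.1630+0.1160) + (1/10)(0.2150+0.1630) + (1/10)(0.3260+0.2150) + (1/10)(0.4630+0.3260) + (1/10)(0.6270+0.4630) + (1/10)(1.0000+0.6270)
  = 0.0012 + 0.0043 + 0.0101 + 0.0186 + 0.0279 + 0.0378 + 0.0541 + 0.0789 + 0.1090 + 0.1627 = 0.5046
G = 1 − 0.5046 = 0.4954

0.495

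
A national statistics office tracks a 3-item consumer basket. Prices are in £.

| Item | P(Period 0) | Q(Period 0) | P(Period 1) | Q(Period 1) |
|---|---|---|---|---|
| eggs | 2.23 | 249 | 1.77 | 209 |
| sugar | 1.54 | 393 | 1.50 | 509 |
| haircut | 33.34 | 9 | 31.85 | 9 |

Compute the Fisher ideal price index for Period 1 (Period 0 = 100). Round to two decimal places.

90.89

Laspeyres component (base-period weights):
ΣP(Period 1)Q(Period 0) = 1.77×249 + 1.50×393 + 31.85×9 = 440.73 + 589.5 + 286.65 = 1316.88
ΣP(Period 0)Q(Period 0) = 2.23×249 + 1.54×393 + 33.34×9 = 555.27 + 605.22 + 300.06 = 1460.55
L = 1316.88 / 1460.55 × 100 = 90.1633
Paasche component (current-period weights):
ΣP(Period 1)Q(Period 1) = 1.77×209 + 1.50×509 + 31.85×9 = 369.93 + 763.5 + 286.65 = 1420.08
ΣP(Period 0)Q(Period 1) = 2.23×209 + 1.54×509 + 33.34×9 = 466.07 + 783.86 + 300.06 = 1549.99
P = 1420.08 / 1549.99 × 100 = 91.6187
Fisher = √(L × P) = √(90.1633 × 91.6187) = 90.8881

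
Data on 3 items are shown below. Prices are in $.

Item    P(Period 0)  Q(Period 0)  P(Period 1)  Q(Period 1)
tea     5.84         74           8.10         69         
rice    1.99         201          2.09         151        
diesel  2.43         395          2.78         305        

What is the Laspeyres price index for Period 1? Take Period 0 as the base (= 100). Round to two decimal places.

Laspeyres price index uses base-period quantities as weights.
ΣP(Period 1)·Q(Period 0) = 8.10×74 + 2.09×201 + 2.78×395 = 599.4 + 420.09 + 1098.1 = 2117.59
ΣP(Period 0)·Q(Period 0) = 5.84×74 + 1.99×201 + 2.43×395 = 432.16 + 399.99 + 959.85 = 1792
Index = 2117.59 / 1792 × 100 = 118.1691

118.17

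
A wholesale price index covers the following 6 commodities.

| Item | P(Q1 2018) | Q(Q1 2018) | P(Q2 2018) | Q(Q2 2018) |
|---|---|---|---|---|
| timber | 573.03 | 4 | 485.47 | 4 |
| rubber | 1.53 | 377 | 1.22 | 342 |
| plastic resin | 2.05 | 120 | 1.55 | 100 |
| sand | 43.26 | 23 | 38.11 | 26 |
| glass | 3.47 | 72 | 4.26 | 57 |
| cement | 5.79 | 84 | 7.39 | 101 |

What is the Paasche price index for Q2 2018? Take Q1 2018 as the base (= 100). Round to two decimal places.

91.20

Paasche price index uses current-period quantities as weights.
ΣP(Q2 2018)·Q(Q2 2018) = 485.47×4 + 1.22×342 + 1.55×100 + 38.11×26 + 4.26×57 + 7.39×101 = 1941.88 + 417.24 + 155 + 990.86 + 242.82 + 746.39 = 4494.19
ΣP(Q1 2018)·Q(Q2 2018) = 573.03×4 + 1.53×342 + 2.05×100 + 43.26×26 + 3.47×57 + 5.79×101 = 2292.12 + 523.26 + 205 + 1124.76 + 197.79 + 584.79 = 4927.72
Index = 4494.19 / 4927.72 × 100 = 91.2022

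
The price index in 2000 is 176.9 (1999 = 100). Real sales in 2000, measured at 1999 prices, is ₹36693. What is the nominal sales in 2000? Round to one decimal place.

64909.9

Nominal = Real × (Index/100) = 36693 × (176.9/100)
        = 36693 × 1.769 = 64909.9170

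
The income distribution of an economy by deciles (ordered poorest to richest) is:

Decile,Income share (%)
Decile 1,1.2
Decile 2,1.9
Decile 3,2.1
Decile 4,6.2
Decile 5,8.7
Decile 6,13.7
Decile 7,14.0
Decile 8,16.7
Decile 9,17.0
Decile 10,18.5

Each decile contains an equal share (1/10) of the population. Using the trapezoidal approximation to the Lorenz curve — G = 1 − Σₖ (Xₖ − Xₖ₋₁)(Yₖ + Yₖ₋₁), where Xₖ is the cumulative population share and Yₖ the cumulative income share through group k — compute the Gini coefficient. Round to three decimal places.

0.363

Cumulative income shares Yₖ: 0.0120, 0.0310, 0.0520, 0.1140, 0.2010, 0.3380, 0.4780, 0.6450, 0.8150, 1.0000
Σ (Xₖ−Xₖ₋₁)(Yₖ+Yₖ₋₁) = (1/10)(0.0120+0.0000) + (1/10)(0.0310+0.0120) + (1/10)(0.0520+0.0310) + (1/10)(0.1140+0.0520) + (1/10)(0.2010+0.1140) + (1/10)(0.3380+0.2010) + (1/10)(0.4780+0.3380) + (1/10)(0.6450+0.4780) + (1/10)(0.8150+0.6450) + (1/10)(1.0000+0.8150)
  = 0.0012 + 0.0043 + 0.0083 + 0.0166 + 0.0315 + 0.0539 + 0.0816 + 0.1123 + 0.1460 + 0.1815 = 0.6372
G = 1 − 0.6372 = 0.3628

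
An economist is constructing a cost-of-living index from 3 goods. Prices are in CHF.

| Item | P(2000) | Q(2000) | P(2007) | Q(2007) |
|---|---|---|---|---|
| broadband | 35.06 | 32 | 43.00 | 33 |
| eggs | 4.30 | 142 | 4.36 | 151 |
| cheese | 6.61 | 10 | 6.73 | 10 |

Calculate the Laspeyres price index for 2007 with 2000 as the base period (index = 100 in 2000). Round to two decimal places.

114.67

Laspeyres price index uses base-period quantities as weights.
ΣP(2007)·Q(2000) = 43.00×32 + 4.36×142 + 6.73×10 = 1376 + 619.12 + 67.3 = 2062.42
ΣP(2000)·Q(2000) = 35.06×32 + 4.30×142 + 6.61×10 = 1121.92 + 610.6 + 66.1 = 1798.62
Index = 2062.42 / 1798.62 × 100 = 114.6668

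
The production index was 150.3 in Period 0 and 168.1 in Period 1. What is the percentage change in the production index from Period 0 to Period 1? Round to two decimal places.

11.84%

Change = (168.1 − 150.3) / 150.3 × 100
       = 17.8 / 150.3 × 100 = 11.8430%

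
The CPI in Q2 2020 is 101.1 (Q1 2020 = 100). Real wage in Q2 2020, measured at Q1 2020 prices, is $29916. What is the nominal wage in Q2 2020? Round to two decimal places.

Nominal = Real × (Index/100) = 29916 × (101.1/100)
        = 29916 × 1.011 = 30245.0760

30245.08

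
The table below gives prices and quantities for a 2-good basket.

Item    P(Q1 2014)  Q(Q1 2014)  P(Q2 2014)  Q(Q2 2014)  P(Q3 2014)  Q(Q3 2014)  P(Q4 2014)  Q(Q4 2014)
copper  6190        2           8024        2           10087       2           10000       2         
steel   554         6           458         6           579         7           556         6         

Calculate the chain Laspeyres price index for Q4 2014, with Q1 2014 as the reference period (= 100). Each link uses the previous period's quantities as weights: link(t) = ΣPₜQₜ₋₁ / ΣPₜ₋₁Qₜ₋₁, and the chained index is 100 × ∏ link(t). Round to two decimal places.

148.50

Link Q1 2014→Q2 2014:
ΣP(Q2 2014)Q(Q1 2014) = 8024×2 + 458×6 = 16048 + 2748 = 18796
ΣP(Q1 2014)Q(Q1 2014) = 6190×2 + 554×6 = 12380 + 3324 = 15704
link = 18796/15704 = 1.196893
Link Q2 2014→Q3 2014:
ΣP(Q3 2014)Q(Q2 2014) = 10087×2 + 579×6 = 20174 + 3474 = 23648
ΣP(Q2 2014)Q(Q2 2014) = 8024×2 + 458×6 = 16048 + 2748 = 18796
link = 23648/18796 = 1.258140
Link Q3 2014→Q4 2014:
ΣP(Q4 2014)Q(Q3 2014) = 10000×2 + 556×7 = 20000 + 3892 = 23892
ΣP(Q3 2014)Q(Q3 2014) = 10087×2 + 579×7 = 20174 + 4053 = 24227
link = 23892/24227 = 0.986172
Chained index = 100 × 1.196893 × 1.258140 × 0.986172 = 148.5036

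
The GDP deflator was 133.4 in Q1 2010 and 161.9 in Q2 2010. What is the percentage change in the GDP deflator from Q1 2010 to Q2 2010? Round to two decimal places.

Change = (161.9 − 133.4) / 133.4 × 100
       = 28.5 / 133.4 × 100 = 21.3643%

21.36%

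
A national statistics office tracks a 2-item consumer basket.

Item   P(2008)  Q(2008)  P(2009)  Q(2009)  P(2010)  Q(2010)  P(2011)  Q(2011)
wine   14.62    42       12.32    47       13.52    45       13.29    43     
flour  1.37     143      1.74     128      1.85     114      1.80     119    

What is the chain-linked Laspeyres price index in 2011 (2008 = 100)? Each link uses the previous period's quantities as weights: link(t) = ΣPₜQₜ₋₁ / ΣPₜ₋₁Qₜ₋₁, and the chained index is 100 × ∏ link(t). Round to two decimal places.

Link 2008→2009:
ΣP(2009)Q(2008) = 12.32×42 + 1.74×143 = 517.44 + 248.82 = 766.26
ΣP(2008)Q(2008) = 14.62×42 + 1.37×143 = 614.04 + 195.91 = 809.95
link = 766.26/809.95 = 0.946058
Link 2009→2010:
ΣP(2010)Q(2009) = 13.52×47 + 1.85×128 = 635.44 + 236.8 = 872.24
ΣP(2009)Q(2009) = 12.32×47 + 1.74×128 = 579.04 + 222.72 = 801.76
link = 872.24/801.76 = 1.087907
Link 2010→2011:
ΣP(2011)Q(2010) = 13.29×45 + 1.80×114 = 598.05 + 205.2 = 803.25
ΣP(2010)Q(2010) = 13.52×45 + 1.85×114 = 608.4 + 210.9 = 819.3
link = 803.25/819.3 = 0.980410
Chained index = 100 × 0.946058 × 1.087907 × 0.980410 = 100.9061

100.91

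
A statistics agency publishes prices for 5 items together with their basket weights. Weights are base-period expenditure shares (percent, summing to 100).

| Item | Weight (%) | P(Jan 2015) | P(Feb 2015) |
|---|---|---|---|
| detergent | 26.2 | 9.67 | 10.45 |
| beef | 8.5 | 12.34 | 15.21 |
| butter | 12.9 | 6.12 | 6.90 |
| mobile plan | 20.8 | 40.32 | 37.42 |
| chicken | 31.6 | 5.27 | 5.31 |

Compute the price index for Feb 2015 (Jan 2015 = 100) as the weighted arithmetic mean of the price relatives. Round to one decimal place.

104.5

detergent: 26.2 × (10.45/9.67) = 26.2 × 1.080662 = 28.3133
beef: 8.5 × (15.21/12.34) = 8.5 × 1.232577 = 10.4769
butter: 12.9 × (6.90/6.12) = 12.9 × 1.127451 = 14.5441
mobile plan: 20.8 × (37.42/40.32) = 20.8 × 0.928075 = 19.3040
chicken: 31.6 × (5.31/5.27) = 31.6 × 1.007590 = 31.8398
Index = Σ wᵢ·(p₁ᵢ/p₀ᵢ) = 28.3133 + 10.4769 + 14.5441 + 19.3040 + 31.8398 = 104.4782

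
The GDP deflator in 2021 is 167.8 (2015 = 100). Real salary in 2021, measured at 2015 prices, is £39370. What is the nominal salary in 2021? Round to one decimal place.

Nominal = Real × (Index/100) = 39370 × (167.8/100)
        = 39370 × 1.678 = 66062.8600

66062.9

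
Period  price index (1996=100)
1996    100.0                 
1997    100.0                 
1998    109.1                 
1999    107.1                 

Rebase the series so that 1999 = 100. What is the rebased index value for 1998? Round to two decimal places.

101.87

Rebased(1998) = 109.1 / 107.1 × 100 = 101.8674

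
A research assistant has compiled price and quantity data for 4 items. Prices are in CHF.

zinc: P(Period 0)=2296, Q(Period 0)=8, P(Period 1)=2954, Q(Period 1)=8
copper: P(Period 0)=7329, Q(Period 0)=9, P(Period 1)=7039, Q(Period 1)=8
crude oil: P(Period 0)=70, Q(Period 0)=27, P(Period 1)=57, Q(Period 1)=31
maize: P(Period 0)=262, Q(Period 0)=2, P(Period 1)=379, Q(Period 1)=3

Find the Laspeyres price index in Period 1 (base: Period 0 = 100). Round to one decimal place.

Laspeyres price index uses base-period quantities as weights.
ΣP(Period 1)·Q(Period 0) = 2954×8 + 7039×9 + 57×27 + 379×2 = 23632 + 63351 + 1539 + 758 = 89280
ΣP(Period 0)·Q(Period 0) = 2296×8 + 7329×9 + 70×27 + 262×2 = 18368 + 65961 + 1890 + 524 = 86743
Index = 89280 / 86743 × 100 = 102.9247

102.9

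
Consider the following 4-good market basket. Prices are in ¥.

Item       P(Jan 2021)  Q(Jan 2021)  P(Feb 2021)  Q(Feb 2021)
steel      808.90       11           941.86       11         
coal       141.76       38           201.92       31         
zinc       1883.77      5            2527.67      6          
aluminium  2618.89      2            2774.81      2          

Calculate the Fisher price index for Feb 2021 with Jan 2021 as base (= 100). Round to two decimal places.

Laspeyres component (base-period weights):
ΣP(Feb 2021)Q(Jan 2021) = 941.86×11 + 201.92×38 + 2527.67×5 + 2774.81×2 = 10360.46 + 7672.96 + 12638.35 + 5549.62 = 36221.39
ΣP(Jan 2021)Q(Jan 2021) = 808.90×11 + 141.76×38 + 1883.77×5 + 2618.89×2 = 8897.9 + 5386.88 + 9418.85 + 5237.78 = 28941.41
L = 36221.39 / 28941.41 × 100 = 125.1542
Paasche component (current-period weights):
ΣP(Feb 2021)Q(Feb 2021) = 941.86×11 + 201.92×31 + 2527.67×6 + 2774.81×2 = 10360.46 + 6259.52 + 15166.02 + 5549.62 = 37335.62
ΣP(Jan 2021)Q(Feb 2021) = 808.90×11 + 141.76×31 + 1883.77×6 + 2618.89×2 = 8897.9 + 4394.56 + 11302.62 + 5237.78 = 29832.86
P = 37335.62 / 29832.86 × 100 = 125.1493
Fisher = √(L × P) = √(125.1542 × 125.1493) = 125.1518

125.15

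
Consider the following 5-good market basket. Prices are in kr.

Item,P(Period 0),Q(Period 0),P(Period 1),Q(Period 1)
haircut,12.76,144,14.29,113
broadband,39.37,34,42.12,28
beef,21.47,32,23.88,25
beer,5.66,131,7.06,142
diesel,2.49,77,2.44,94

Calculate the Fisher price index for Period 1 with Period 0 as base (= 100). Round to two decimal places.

112.07

Laspeyres component (base-period weights):
ΣP(Period 1)Q(Period 0) = 14.29×144 + 42.12×34 + 23.88×32 + 7.06×131 + 2.44×77 = 2057.76 + 1432.08 + 764.16 + 924.86 + 187.88 = 5366.74
ΣP(Period 0)Q(Period 0) = 12.76×144 + 39.37×34 + 21.47×32 + 5.66×131 + 2.49×77 = 1837.44 + 1338.58 + 687.04 + 741.46 + 191.73 = 4796.25
L = 5366.74 / 4796.25 × 100 = 111.8945
Paasche component (current-period weights):
ΣP(Period 1)Q(Period 1) = 14.29×113 + 42.12×28 + 23.88×25 + 7.06×142 + 2.44×94 = 1614.77 + 1179.36 + 597 + 1002.52 + 229.36 = 4623.01
ΣP(Period 0)Q(Period 1) = 12.76×113 + 39.37×28 + 21.47×25 + 5.66×142 + 2.49×94 = 1441.88 + 1102.36 + 536.75 + 803.72 + 234.06 = 4118.77
P = 4623.01 / 4118.77 × 100 = 112.2425
Fisher = √(L × P) = √(111.8945 × 112.2425) = 112.0684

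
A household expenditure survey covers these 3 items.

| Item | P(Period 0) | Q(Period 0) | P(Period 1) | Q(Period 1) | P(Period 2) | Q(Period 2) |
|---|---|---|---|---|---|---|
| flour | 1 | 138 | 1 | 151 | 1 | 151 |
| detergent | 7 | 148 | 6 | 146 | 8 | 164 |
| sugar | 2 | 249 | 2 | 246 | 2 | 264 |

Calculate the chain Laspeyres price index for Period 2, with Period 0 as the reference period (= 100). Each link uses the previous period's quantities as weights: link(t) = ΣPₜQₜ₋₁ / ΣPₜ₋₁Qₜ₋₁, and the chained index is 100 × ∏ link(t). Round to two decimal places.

Link Period 0→Period 1:
ΣP(Period 1)Q(Period 0) = 1×138 + 6×148 + 2×249 = 138 + 888 + 498 = 1524
ΣP(Period 0)Q(Period 0) = 1×138 + 7×148 + 2×249 = 138 + 1036 + 498 = 1672
link = 1524/1672 = 0.911483
Link Period 1→Period 2:
ΣP(Period 2)Q(Period 1) = 1×151 + 8×146 + 2×246 = 151 + 1168 + 492 = 1811
ΣP(Period 1)Q(Period 1) = 1×151 + 6×146 + 2×246 = 151 + 876 + 492 = 1519
link = 1811/1519 = 1.192232
Chained index = 100 × 0.911483 × 1.192232 = 108.6699

108.67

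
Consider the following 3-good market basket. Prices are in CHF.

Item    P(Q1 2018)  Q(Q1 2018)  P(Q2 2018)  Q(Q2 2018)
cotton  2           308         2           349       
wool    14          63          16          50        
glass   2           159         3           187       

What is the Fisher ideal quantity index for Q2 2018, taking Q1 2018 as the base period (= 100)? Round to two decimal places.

Laspeyres component (base-period weights):
ΣP(Q1 2018)Q(Q2 2018) = 2×349 + 14×50 + 2×187 = 698 + 700 + 374 = 1772
ΣP(Q1 2018)Q(Q1 2018) = 2×308 + 14×63 + 2×159 = 616 + 882 + 318 = 1816
L = 1772 / 1816 × 100 = 97.5771
Paasche component (current-period weights):
ΣP(Q2 2018)Q(Q2 2018) = 2×349 + 16×50 + 3×187 = 698 + 800 + 561 = 2059
ΣP(Q2 2018)Q(Q1 2018) = 2×308 + 16×63 + 3×159 = 616 + 1008 + 477 = 2101
P = 2059 / 2101 × 100 = 98.0010
Fisher = √(L × P) = √(97.5771 × 98.0010) = 97.7888

97.79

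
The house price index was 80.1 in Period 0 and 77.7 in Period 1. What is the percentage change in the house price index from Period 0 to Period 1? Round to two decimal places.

Change = (77.7 − 80.1) / 80.1 × 100
       = -2.4 / 80.1 × 100 = -2.9963%

-3.00%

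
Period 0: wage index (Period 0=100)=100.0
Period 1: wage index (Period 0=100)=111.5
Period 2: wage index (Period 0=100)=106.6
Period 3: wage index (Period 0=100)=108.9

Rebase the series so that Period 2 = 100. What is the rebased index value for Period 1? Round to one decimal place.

104.6

Rebased(Period 1) = 111.5 / 106.6 × 100 = 104.5966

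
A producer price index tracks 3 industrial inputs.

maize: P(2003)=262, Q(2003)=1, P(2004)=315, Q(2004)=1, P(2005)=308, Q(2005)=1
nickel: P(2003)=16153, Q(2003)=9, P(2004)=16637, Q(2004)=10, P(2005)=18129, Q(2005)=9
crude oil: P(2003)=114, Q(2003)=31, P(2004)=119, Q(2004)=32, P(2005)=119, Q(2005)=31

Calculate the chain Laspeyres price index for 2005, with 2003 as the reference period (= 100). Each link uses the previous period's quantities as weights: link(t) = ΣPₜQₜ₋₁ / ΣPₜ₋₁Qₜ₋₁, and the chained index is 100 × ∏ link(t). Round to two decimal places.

112.07

Link 2003→2004:
ΣP(2004)Q(2003) = 315×1 + 16637×9 + 119×31 = 315 + 149733 + 3689 = 153737
ΣP(2003)Q(2003) = 262×1 + 16153×9 + 114×31 = 262 + 145377 + 3534 = 149173
link = 153737/149173 = 1.030595
Link 2004→2005:
ΣP(2005)Q(2004) = 308×1 + 18129×10 + 119×32 = 308 + 181290 + 3808 = 185406
ΣP(2004)Q(2004) = 315×1 + 16637×10 + 119×32 = 315 + 166370 + 3808 = 170493
link = 185406/170493 = 1.087470
Chained index = 100 × 1.030595 × 1.087470 = 112.0741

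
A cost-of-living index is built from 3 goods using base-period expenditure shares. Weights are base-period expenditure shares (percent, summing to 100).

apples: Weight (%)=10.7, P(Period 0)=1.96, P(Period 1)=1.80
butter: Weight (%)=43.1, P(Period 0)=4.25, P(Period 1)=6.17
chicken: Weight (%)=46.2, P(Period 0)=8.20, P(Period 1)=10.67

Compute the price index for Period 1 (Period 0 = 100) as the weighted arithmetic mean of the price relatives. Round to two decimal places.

apples: 10.7 × (1.80/1.96) = 10.7 × 0.918367 = 9.8265
butter: 43.1 × (6.17/4.25) = 43.1 × 1.451765 = 62.5711
chicken: 46.2 × (10.67/8.20) = 46.2 × 1.301220 = 60.1163
Index = Σ wᵢ·(p₁ᵢ/p₀ᵢ) = 9.8265 + 62.5711 + 60.1163 = 132.5139

132.51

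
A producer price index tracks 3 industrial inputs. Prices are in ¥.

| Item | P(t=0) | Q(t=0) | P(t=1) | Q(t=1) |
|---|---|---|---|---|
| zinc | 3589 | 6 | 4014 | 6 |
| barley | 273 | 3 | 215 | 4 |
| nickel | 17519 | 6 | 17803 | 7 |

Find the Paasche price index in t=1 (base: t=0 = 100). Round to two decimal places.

102.96

Paasche price index uses current-period quantities as weights.
ΣP(t=1)·Q(t=1) = 4014×6 + 215×4 + 17803×7 = 24084 + 860 + 124621 = 149565
ΣP(t=0)·Q(t=1) = 3589×6 + 273×4 + 17519×7 = 21534 + 1092 + 122633 = 145259
Index = 149565 / 145259 × 100 = 102.9644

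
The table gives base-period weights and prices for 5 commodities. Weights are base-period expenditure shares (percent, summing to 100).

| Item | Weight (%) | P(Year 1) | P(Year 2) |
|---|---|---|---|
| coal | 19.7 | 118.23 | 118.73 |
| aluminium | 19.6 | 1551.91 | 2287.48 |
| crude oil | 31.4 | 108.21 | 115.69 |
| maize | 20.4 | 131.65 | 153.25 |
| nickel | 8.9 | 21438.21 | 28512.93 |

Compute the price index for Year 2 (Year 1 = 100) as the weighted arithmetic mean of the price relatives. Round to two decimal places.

117.83

coal: 19.7 × (118.73/118.23) = 19.7 × 1.004229 = 19.7833
aluminium: 19.6 × (2287.48/1551.91) = 19.6 × 1.473977 = 28.8900
crude oil: 31.4 × (115.69/108.21) = 31.4 × 1.069125 = 33.5705
maize: 20.4 × (153.25/131.65) = 20.4 × 1.164071 = 23.7471
nickel: 8.9 × (28512.93/21438.21) = 8.9 × 1.330005 = 11.8370
Index = Σ wᵢ·(p₁ᵢ/p₀ᵢ) = 19.7833 + 28.8900 + 33.5705 + 23.7471 + 11.8370 = 117.8279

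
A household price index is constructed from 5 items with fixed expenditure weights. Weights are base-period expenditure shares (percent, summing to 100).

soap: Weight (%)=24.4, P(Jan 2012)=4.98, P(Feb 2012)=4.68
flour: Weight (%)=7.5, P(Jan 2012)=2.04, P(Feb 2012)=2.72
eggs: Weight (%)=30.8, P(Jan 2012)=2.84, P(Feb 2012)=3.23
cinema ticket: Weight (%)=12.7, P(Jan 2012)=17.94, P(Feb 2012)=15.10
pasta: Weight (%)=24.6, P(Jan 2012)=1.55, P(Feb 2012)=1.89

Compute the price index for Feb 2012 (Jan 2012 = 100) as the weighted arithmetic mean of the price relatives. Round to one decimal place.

soap: 24.4 × (4.68/4.98) = 24.4 × 0.939759 = 22.9301
flour: 7.5 × (2.72/2.04) = 7.5 × 1.333333 = 10.0000
eggs: 30.8 × (3.23/2.84) = 30.8 × 1.137324 = 35.0296
cinema ticket: 12.7 × (15.10/17.94) = 12.7 × 0.841695 = 10.6895
pasta: 24.6 × (1.89/1.55) = 24.6 × 1.219355 = 29.9961
Index = Σ wᵢ·(p₁ᵢ/p₀ᵢ) = 22.9301 + 10.0000 + 35.0296 + 10.6895 + 29.9961 = 108.6453

108.6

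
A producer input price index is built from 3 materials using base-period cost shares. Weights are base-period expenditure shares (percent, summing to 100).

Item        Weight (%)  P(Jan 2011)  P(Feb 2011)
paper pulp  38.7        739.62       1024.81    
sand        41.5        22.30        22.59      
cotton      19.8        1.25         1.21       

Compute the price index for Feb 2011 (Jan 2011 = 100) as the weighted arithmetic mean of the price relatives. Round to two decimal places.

114.83

paper pulp: 38.7 × (1024.81/739.62) = 38.7 × 1.385590 = 53.6223
sand: 41.5 × (22.59/22.30) = 41.5 × 1.013004 = 42.0397
cotton: 19.8 × (1.21/1.25) = 19.8 × 0.968000 = 19.1664
Index = Σ wᵢ·(p₁ᵢ/p₀ᵢ) = 53.6223 + 42.0397 + 19.1664 = 114.8284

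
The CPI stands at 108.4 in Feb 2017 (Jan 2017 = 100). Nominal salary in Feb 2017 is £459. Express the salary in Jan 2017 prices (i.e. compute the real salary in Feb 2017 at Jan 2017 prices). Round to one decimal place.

423.4

Real = Nominal ÷ (Index/100) = 459 ÷ (108.4/100)
     = 459 ÷ 1.084 = 423.4317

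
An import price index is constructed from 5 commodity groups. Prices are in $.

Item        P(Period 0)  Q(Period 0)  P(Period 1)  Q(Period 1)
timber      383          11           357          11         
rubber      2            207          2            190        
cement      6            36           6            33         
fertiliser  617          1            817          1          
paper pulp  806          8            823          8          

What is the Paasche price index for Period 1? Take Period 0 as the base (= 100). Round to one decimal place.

100.4

Paasche price index uses current-period quantities as weights.
ΣP(Period 1)·Q(Period 1) = 357×11 + 2×190 + 6×33 + 817×1 + 823×8 = 3927 + 380 + 198 + 817 + 6584 = 11906
ΣP(Period 0)·Q(Period 1) = 383×11 + 2×190 + 6×33 + 617×1 + 806×8 = 4213 + 380 + 198 + 617 + 6448 = 11856
Index = 11906 / 11856 × 100 = 100.4217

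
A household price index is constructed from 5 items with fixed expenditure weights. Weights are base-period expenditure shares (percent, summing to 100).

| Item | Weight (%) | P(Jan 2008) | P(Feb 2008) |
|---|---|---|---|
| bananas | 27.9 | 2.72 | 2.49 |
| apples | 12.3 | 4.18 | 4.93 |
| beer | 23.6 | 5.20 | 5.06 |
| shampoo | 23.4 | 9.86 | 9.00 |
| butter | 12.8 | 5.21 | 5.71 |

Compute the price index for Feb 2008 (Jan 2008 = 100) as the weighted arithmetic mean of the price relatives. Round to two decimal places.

98.40

bananas: 27.9 × (2.49/2.72) = 27.9 × 0.915441 = 25.5408
apples: 12.3 × (4.93/4.18) = 12.3 × 1.179426 = 14.5069
beer: 23.6 × (5.06/5.20) = 23.6 × 0.973077 = 22.9646
shampoo: 23.4 × (9.00/9.86) = 23.4 × 0.912779 = 21.3590
butter: 12.8 × (5.71/5.21) = 12.8 × 1.095969 = 14.0284
Index = Σ wᵢ·(p₁ᵢ/p₀ᵢ) = 25.5408 + 14.5069 + 22.9646 + 21.3590 + 14.0284 = 98.3998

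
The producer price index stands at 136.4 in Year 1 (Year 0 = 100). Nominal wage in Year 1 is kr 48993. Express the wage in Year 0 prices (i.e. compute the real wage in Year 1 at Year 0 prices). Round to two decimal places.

Real = Nominal ÷ (Index/100) = 48993 ÷ (136.4/100)
     = 48993 ÷ 1.364 = 35918.6217

35918.62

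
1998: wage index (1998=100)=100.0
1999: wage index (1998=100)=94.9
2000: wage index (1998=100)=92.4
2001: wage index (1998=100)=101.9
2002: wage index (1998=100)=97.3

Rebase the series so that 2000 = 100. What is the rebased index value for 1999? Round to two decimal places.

Rebased(1999) = 94.9 / 92.4 × 100 = 102.7056

102.71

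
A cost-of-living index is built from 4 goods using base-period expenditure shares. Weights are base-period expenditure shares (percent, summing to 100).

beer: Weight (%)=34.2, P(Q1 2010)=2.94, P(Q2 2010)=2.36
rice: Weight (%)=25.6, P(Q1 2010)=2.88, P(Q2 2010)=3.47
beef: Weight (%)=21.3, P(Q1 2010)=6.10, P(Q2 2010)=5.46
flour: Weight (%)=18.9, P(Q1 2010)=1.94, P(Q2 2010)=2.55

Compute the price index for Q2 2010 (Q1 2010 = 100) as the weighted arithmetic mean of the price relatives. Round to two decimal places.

beer: 34.2 × (2.36/2.94) = 34.2 × 0.802721 = 27.4531
rice: 25.6 × (3.47/2.88) = 25.6 × 1.204861 = 30.8444
beef: 21.3 × (5.46/6.10) = 21.3 × 0.895082 = 19.0652
flour: 18.9 × (2.55/1.94) = 18.9 × 1.314433 = 24.8428
Index = Σ wᵢ·(p₁ᵢ/p₀ᵢ) = 27.4531 + 30.8444 + 19.0652 + 24.8428 = 102.2055

102.21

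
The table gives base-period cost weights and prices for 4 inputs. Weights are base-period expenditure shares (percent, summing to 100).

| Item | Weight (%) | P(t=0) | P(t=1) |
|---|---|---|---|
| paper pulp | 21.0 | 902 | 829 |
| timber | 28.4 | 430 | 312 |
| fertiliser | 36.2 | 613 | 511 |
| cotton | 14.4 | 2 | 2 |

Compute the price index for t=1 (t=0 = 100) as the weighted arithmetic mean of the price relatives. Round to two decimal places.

84.48

paper pulp: 21.0 × (829/902) = 21.0 × 0.919069 = 19.3004
timber: 28.4 × (312/430) = 28.4 × 0.725581 = 20.6065
fertiliser: 36.2 × (511/613) = 36.2 × 0.833605 = 30.1765
cotton: 14.4 × (2/2) = 14.4 × 1.000000 = 14.4000
Index = Σ wᵢ·(p₁ᵢ/p₀ᵢ) = 19.3004 + 20.6065 + 30.1765 + 14.4000 = 84.4835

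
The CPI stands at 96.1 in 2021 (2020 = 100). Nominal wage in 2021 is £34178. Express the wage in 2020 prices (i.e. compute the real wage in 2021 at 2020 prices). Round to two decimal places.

Real = Nominal ÷ (Index/100) = 34178 ÷ (96.1/100)
     = 34178 ÷ 0.961 = 35565.0364

35565.04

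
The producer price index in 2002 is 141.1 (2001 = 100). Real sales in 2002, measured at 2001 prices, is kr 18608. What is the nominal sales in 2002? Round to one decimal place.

Nominal = Real × (Index/100) = 18608 × (141.1/100)
        = 18608 × 1.411 = 26255.8880

26255.9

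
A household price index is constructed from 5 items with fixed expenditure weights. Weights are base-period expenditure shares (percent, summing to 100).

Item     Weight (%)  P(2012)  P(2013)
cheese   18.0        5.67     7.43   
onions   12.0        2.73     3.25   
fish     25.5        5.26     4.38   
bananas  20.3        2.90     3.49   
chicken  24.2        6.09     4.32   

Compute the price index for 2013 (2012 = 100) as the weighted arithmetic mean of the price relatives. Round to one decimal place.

100.7

cheese: 18.0 × (7.43/5.67) = 18.0 × 1.310406 = 23.5873
onions: 12.0 × (3.25/2.73) = 12.0 × 1.190476 = 14.2857
fish: 25.5 × (4.38/5.26) = 25.5 × 0.832700 = 21.2338
bananas: 20.3 × (3.49/2.90) = 20.3 × 1.203448 = 24.4300
chicken: 24.2 × (4.32/6.09) = 24.2 × 0.709360 = 17.1665
Index = Σ wᵢ·(p₁ᵢ/p₀ᵢ) = 23.5873 + 14.2857 + 21.2338 + 24.4300 + 17.1665 = 100.7034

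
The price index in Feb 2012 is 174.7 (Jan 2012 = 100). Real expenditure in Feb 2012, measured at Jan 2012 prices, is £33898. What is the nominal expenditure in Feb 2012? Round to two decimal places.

Nominal = Real × (Index/100) = 33898 × (174.7/100)
        = 33898 × 1.747 = 59219.8060

59219.81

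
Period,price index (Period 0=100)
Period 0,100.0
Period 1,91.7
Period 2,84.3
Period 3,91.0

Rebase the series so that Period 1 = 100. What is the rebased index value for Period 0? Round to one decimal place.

109.1

Rebased(Period 0) = 100.0 / 91.7 × 100 = 109.0513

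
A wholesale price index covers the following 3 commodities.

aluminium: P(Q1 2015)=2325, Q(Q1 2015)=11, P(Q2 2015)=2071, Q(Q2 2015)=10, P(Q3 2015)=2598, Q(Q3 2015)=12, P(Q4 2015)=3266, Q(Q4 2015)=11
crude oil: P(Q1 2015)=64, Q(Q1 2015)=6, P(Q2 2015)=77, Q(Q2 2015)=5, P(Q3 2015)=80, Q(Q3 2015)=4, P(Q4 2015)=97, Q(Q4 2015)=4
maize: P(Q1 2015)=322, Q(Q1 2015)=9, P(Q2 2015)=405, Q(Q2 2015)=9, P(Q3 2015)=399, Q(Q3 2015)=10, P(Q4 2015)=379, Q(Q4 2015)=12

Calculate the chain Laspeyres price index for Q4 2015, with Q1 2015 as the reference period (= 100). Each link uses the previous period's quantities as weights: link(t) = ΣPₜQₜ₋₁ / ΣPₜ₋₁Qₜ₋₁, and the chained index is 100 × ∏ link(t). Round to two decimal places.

Link Q1 2015→Q2 2015:
ΣP(Q2 2015)Q(Q1 2015) = 2071×11 + 77×6 + 405×9 = 22781 + 462 + 3645 = 26888
ΣP(Q1 2015)Q(Q1 2015) = 2325×11 + 64×6 + 322×9 = 25575 + 384 + 2898 = 28857
link = 26888/28857 = 0.931767
Link Q2 2015→Q3 2015:
ΣP(Q3 2015)Q(Q2 2015) = 2598×10 + 80×5 + 399×9 = 25980 + 400 + 3591 = 29971
ΣP(Q2 2015)Q(Q2 2015) = 2071×10 + 77×5 + 405×9 = 20710 + 385 + 3645 = 24740
link = 29971/24740 = 1.211439
Link Q3 2015→Q4 2015:
ΣP(Q4 2015)Q(Q3 2015) = 3266×12 + 97×4 + 379×10 = 39192 + 388 + 3790 = 43370
ΣP(Q3 2015)Q(Q3 2015) = 2598×12 + 80×4 + 399×10 = 31176 + 320 + 3990 = 35486
link = 43370/35486 = 1.222172
Chained index = 100 × 0.931767 × 1.211439 × 1.222172 = 137.9562

137.96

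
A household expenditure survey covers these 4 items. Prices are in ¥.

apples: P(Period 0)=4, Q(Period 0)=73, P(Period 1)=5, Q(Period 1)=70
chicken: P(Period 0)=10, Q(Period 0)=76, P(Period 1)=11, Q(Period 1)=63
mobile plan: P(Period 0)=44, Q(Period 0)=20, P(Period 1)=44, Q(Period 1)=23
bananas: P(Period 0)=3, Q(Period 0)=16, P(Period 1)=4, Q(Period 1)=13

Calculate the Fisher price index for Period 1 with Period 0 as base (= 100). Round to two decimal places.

Laspeyres component (base-period weights):
ΣP(Period 1)Q(Period 0) = 5×73 + 11×76 + 44×20 + 4×16 = 365 + 836 + 880 + 64 = 2145
ΣP(Period 0)Q(Period 0) = 4×73 + 10×76 + 44×20 + 3×16 = 292 + 760 + 880 + 48 = 1980
L = 2145 / 1980 × 100 = 108.3333
Paasche component (current-period weights):
ΣP(Period 1)Q(Period 1) = 5×70 + 11×63 + 44×23 + 4×13 = 350 + 693 + 1012 + 52 = 2107
ΣP(Period 0)Q(Period 1) = 4×70 + 10×63 + 44×23 + 3×13 = 280 + 630 + 1012 + 39 = 1961
P = 2107 / 1961 × 100 = 107.4452
Fisher = √(L × P) = √(108.3333 × 107.4452) = 107.8883

107.89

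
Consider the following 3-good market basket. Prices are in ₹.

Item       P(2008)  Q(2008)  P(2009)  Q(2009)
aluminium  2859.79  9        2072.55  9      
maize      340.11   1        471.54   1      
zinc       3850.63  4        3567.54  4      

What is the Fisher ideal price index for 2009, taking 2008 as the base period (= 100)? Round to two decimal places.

80.51

Laspeyres component (base-period weights):
ΣP(2009)Q(2008) = 2072.55×9 + 471.54×1 + 3567.54×4 = 18652.95 + 471.54 + 14270.16 = 33394.65
ΣP(2008)Q(2008) = 2859.79×9 + 340.11×1 + 3850.63×4 = 25738.11 + 340.11 + 15402.52 = 41480.74
L = 33394.65 / 41480.74 × 100 = 80.5064
Paasche component (current-period weights):
ΣP(2009)Q(2009) = 2072.55×9 + 471.54×1 + 3567.54×4 = 18652.95 + 471.54 + 14270.16 = 33394.65
ΣP(2008)Q(2009) = 2859.79×9 + 340.11×1 + 3850.63×4 = 25738.11 + 340.11 + 15402.52 = 41480.74
P = 33394.65 / 41480.74 × 100 = 80.5064
Fisher = √(L × P) = √(80.5064 × 80.5064) = 80.5064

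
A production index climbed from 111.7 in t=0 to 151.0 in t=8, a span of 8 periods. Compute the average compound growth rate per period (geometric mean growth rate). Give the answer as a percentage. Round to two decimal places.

3.84%

Growth factor = (151.0/111.7)^(1/8) = (1.351835)^(1/8) = 1.038402
Growth rate = 1.038402 − 1 = 0.038402 = 3.8402%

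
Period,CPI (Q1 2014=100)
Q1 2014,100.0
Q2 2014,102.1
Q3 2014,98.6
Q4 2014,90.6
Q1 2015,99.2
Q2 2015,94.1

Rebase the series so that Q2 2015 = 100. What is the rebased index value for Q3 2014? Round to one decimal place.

104.8

Rebased(Q3 2014) = 98.6 / 94.1 × 100 = 104.7821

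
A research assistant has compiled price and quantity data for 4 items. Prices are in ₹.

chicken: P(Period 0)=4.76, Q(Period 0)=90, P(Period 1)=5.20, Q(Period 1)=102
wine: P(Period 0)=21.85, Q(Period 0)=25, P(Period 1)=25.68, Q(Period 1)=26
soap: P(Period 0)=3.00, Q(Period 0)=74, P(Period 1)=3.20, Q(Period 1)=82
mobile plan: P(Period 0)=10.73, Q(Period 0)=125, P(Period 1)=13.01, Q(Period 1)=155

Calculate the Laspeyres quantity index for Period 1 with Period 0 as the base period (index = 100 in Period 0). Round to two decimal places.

116.74

Laspeyres quantity index uses base-period prices as weights.
ΣP(Period 0)·Q(Period 1) = 4.76×102 + 21.85×26 + 3.00×82 + 10.73×155 = 485.52 + 568.1 + 246 + 1663.15 = 2962.77
ΣP(Period 0)·Q(Period 0) = 4.76×90 + 21.85×25 + 3.00×74 + 10.73×125 = 428.4 + 546.25 + 222 + 1341.25 = 2537.9
Index = 2962.77 / 2537.9 × 100 = 116.7410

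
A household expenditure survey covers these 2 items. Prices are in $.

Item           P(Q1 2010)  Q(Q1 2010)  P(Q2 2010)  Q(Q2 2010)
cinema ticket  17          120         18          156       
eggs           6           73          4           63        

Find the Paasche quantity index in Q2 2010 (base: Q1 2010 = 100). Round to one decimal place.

Paasche quantity index uses current-period prices as weights.
ΣP(Q2 2010)·Q(Q2 2010) = 18×156 + 4×63 = 2808 + 252 = 3060
ΣP(Q2 2010)·Q(Q1 2010) = 18×120 + 4×73 = 2160 + 292 = 2452
Index = 3060 / 2452 × 100 = 124.7961

124.8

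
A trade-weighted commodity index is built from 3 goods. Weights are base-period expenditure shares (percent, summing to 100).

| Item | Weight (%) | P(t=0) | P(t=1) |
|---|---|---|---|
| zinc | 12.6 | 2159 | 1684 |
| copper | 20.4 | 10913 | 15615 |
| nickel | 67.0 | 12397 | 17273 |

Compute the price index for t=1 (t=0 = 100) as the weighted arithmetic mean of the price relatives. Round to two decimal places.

132.37

zinc: 12.6 × (1684/2159) = 12.6 × 0.779991 = 9.8279
copper: 20.4 × (15615/10913) = 20.4 × 1.430862 = 29.1896
nickel: 67.0 × (17273/12397) = 67.0 × 1.393321 = 93.3525
Index = Σ wᵢ·(p₁ᵢ/p₀ᵢ) = 9.8279 + 29.1896 + 93.3525 = 132.3700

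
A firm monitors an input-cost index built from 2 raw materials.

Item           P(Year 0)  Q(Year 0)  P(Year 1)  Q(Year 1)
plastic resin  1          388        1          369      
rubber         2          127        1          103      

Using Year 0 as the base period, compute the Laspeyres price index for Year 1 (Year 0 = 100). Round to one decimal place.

80.2

Laspeyres price index uses base-period quantities as weights.
ΣP(Year 1)·Q(Year 0) = 1×388 + 1×127 = 388 + 127 = 515
ΣP(Year 0)·Q(Year 0) = 1×388 + 2×127 = 388 + 254 = 642
Index = 515 / 642 × 100 = 80.2181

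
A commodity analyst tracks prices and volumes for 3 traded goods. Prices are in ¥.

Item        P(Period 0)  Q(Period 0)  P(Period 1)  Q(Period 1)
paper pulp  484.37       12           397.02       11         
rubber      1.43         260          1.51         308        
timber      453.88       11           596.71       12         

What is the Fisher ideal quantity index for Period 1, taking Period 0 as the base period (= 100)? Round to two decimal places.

101.33

Laspeyres component (base-period weights):
ΣP(Period 0)Q(Period 1) = 484.37×11 + 1.43×308 + 453.88×12 = 5328.07 + 440.44 + 5446.56 = 11215.07
ΣP(Period 0)Q(Period 0) = 484.37×12 + 1.43×260 + 453.88×11 = 5812.44 + 371.8 + 4992.68 = 11176.92
L = 11215.07 / 11176.92 × 100 = 100.3413
Paasche component (current-period weights):
ΣP(Period 1)Q(Period 1) = 397.02×11 + 1.51×308 + 596.71×12 = 4367.22 + 465.08 + 7160.52 = 11992.82
ΣP(Period 1)Q(Period 0) = 397.02×12 + 1.51×260 + 596.71×11 = 4764.24 + 392.6 + 6563.81 = 11720.65
P = 11992.82 / 11720.65 × 100 = 102.3221
Fisher = √(L × P) = √(100.3413 × 102.3221) = 101.3269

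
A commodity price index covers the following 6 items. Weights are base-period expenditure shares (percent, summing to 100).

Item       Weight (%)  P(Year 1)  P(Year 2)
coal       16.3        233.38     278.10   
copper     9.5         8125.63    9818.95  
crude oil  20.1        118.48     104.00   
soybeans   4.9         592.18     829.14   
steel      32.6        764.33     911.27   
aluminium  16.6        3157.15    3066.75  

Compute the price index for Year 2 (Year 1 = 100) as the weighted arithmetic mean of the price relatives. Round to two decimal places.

110.40

coal: 16.3 × (278.10/233.38) = 16.3 × 1.191619 = 19.4234
copper: 9.5 × (9818.95/8125.63) = 9.5 × 1.208392 = 11.4797
crude oil: 20.1 × (104.00/118.48) = 20.1 × 0.877785 = 17.6435
soybeans: 4.9 × (829.14/592.18) = 4.9 × 1.400149 = 6.8607
steel: 32.6 × (911.27/764.33) = 32.6 × 1.192247 = 38.8672
aluminium: 16.6 × (3066.75/3157.15) = 16.6 × 0.971367 = 16.1247
Index = Σ wᵢ·(p₁ᵢ/p₀ᵢ) = 19.4234 + 11.4797 + 17.6435 + 6.8607 + 38.8672 + 16.1247 = 110.3993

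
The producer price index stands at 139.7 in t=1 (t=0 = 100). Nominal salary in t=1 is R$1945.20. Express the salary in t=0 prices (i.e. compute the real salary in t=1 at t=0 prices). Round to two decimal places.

1392.41

Real = Nominal ÷ (Index/100) = 1945.20 ÷ (139.7/100)
     = 1945.20 ÷ 1.397 = 1392.4123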